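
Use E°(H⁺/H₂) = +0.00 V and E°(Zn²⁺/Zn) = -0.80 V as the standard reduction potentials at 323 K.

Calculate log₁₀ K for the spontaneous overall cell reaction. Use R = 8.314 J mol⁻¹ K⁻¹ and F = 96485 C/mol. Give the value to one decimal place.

25.0

Cathode: H⁺/H₂; anode: Zn²⁺/Zn. E°cell = (+0.00) − (-0.80) = +0.80 V, with n = 2.
ΔG° = −nFE° = −RT ln K, so ln K = nFE°/(RT) = (2)(96485)(+0.80) / ((8.314)(323)) = 57.487.
log₁₀ K = 57.487 / ln 10 = 25.0.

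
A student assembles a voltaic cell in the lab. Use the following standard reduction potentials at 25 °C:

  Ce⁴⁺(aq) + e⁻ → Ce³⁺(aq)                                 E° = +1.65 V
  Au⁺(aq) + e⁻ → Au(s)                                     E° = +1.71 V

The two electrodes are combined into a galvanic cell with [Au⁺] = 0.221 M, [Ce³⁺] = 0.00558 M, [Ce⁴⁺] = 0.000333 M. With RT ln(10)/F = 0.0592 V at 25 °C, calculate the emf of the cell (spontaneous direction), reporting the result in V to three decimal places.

+0.094 V

Au⁺/Au is the cathode (higher E°), Ce⁴⁺/Ce³⁺ the anode: E°cell = +1.71 − (+1.65) = +0.06 V, n = 1.
Overall: Au⁺(aq) + Ce³⁺(aq) → Au(s) + Ce⁴⁺(aq)
Q = [Ce⁴⁺] / ([Au⁺]·[Ce³⁺]); log Q = -0.569.
E = E° − (0.0592/n) log Q = +0.06 − (0.0592/1)(-0.569) = +0.094 V.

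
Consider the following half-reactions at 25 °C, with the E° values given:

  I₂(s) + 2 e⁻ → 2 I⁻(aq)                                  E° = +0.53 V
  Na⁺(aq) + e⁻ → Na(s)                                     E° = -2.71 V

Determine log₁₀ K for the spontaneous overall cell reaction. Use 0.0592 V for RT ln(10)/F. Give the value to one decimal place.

109.5

Cathode: I₂/I⁻; anode: Na⁺/Na. E°cell = +3.24 V, n = 2.
log K = nE°cell / 0.0592 = (2)(+3.24) / 0.0592 = 109.5.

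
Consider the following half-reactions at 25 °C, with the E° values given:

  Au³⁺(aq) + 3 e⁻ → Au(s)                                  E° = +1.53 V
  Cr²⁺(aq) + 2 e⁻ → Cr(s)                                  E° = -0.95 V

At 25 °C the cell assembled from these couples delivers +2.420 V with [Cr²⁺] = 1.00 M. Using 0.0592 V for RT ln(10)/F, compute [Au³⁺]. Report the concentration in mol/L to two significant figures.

0.00091 M

Au³⁺/Au is the cathode, Cr²⁺/Cr the anode: E°cell = +2.48 V, n = 6.
Overall reaction: 2 Au³⁺(aq) + 3 Cr(s) → 2 Au(s) + 3 Cr²⁺(aq); Q = [Cr²⁺]^3/[Au³⁺]^2.
From E = E° − (0.0592/n) log Q: log Q = (E° − E)·n/0.0592 = (+2.48 − (+2.420))·6/0.0592 = 6.0811.
So 2·log[Au³⁺] = 3·log(1) − log Q = 0.0000 − (6.0811) = -6.0811; log[Au³⁺] = -6.0811 / 2 = -3.0406; [Au³⁺] = 10^(-3.0406) ≈ 0.00091 M.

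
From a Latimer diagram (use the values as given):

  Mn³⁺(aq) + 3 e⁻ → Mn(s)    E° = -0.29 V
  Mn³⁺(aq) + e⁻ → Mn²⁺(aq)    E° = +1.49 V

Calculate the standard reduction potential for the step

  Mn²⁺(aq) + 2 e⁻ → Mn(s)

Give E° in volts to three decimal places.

-1.180 V

Sequential free energies add, so n₃E°₃ = n₁E°₁ + n₂E°₂.
With n₃ = 3, and the known step contributing 1×(+1.49) V, the unknown satisfies 2·E° = 3×(-0.29) − 1×(+1.49) = -2.360.
E° = -2.360 / 2 = -1.180 V.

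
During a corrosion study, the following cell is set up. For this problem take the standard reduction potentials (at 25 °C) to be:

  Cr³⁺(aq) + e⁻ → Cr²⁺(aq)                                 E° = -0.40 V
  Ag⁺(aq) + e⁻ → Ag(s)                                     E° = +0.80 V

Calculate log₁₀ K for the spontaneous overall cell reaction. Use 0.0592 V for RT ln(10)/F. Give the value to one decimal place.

20.3

Cathode: Ag⁺/Ag; anode: Cr³⁺/Cr²⁺. E°cell = +1.20 V, n = 1.
log K = nE°cell / 0.0592 = (1)(+1.20) / 0.0592 = 20.3.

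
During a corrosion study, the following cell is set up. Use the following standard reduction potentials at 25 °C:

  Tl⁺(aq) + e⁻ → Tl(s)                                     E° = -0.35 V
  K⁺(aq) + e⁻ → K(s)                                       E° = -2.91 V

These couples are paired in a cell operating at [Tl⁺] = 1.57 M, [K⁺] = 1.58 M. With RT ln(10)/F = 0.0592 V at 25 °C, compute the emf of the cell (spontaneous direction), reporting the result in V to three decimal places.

Tl⁺/Tl is the cathode (higher E°), K⁺/K the anode: E°cell = -0.35 − (-2.91) = +2.56 V, n = 1.
Overall: Tl⁺(aq) + K(s) → Tl(s) + K⁺(aq)
Q = [K⁺] / ([Tl⁺]); log Q = 0.003.
E = E° − (0.0592/n) log Q = +2.56 − (0.0592/1)(0.003) = +2.560 V.

+2.560 V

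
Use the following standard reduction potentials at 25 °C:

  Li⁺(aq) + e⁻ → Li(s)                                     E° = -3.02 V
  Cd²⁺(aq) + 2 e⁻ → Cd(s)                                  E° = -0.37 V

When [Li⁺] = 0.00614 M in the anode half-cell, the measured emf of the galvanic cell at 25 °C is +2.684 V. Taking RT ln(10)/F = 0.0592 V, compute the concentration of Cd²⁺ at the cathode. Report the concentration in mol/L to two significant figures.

0.00053 M

Cd²⁺/Cd is the cathode, Li⁺/Li the anode: E°cell = +2.65 V, n = 2.
Overall reaction: Cd²⁺(aq) + 2 Li(s) → Cd(s) + 2 Li⁺(aq); Q = [Li⁺]^2/[Cd²⁺]^1.
From E = E° − (0.0592/n) log Q: log Q = (E° − E)·n/0.0592 = (+2.65 − (+2.684))·2/0.0592 = -1.1486.
So 1·log[Cd²⁺] = 2·log(0.00614) − log Q = -4.4237 − (-1.1486) = -3.2751; [Cd²⁺] = 10^(-3.2751) ≈ 0.00053 M.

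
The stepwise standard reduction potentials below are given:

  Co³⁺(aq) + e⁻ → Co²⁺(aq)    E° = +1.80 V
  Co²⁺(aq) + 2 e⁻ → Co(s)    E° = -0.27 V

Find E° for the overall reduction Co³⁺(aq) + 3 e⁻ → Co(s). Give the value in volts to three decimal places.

+0.420 V

Adding the free-energy changes (−nFE°) of the two steps gives −n₃FE°₃ = −n₁FE°₁ − n₂FE°₂.
E°₃ = (1×+1.80 + 2×-0.27) / 3 = (+1.260) / 3 = +0.420 V.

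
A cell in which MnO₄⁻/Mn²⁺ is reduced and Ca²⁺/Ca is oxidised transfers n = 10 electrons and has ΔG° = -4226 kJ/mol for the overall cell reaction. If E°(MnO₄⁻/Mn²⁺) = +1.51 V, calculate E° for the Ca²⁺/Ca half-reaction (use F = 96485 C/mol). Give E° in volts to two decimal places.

-2.87 V

E°cell = −ΔG°/(nF) = −(-4226×10³)/((10)(96485)) = +4.380 V.
Since MnO₄⁻/Mn²⁺ is the cathode and Ca²⁺/Ca the anode, E°cell = E°(MnO₄⁻/Mn²⁺) − E°(Ca²⁺/Ca).
So E°(Ca²⁺/Ca) = E°(MnO₄⁻/Mn²⁺) − E°cell = (+1.51) − (+4.380) = -2.87 V.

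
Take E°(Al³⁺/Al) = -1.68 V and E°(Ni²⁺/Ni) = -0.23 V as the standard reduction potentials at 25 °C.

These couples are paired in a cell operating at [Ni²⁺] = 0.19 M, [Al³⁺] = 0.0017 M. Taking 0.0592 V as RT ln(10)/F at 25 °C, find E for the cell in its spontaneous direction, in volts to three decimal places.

Ni²⁺/Ni is the cathode (higher E°), Al³⁺/Al the anode: E°cell = -0.23 − (-1.68) = +1.45 V, n = 6.
Overall: 3 Ni²⁺(aq) + 2 Al(s) → 3 Ni(s) + 2 Al³⁺(aq)
Q = [Al³⁺]^2 / ([Ni²⁺]^3); log Q = -3.375.
E = E° − (0.0592/n) log Q = +1.45 − (0.0592/6)(-3.375) = +1.483 V.

+1.483 V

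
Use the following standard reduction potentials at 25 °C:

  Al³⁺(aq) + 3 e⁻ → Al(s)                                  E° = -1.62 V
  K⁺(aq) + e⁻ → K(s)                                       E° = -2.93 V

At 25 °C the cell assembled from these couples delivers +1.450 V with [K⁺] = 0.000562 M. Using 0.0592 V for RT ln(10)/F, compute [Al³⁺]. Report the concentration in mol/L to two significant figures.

0.0022 M

Al³⁺/Al is the cathode, K⁺/K the anode: E°cell = +1.31 V, n = 3.
Overall reaction: Al³⁺(aq) + 3 K(s) → Al(s) + 3 K⁺(aq); Q = [K⁺]^3/[Al³⁺]^1.
From E = E° − (0.0592/n) log Q: log Q = (E° − E)·n/0.0592 = (+1.31 − (+1.450))·3/0.0592 = -7.0946.
So 1·log[Al³⁺] = 3·log(0.000562) − log Q = -9.7508 − (-7.0946) = -2.6562; [Al³⁺] = 10^(-2.6562) ≈ 0.0022 M.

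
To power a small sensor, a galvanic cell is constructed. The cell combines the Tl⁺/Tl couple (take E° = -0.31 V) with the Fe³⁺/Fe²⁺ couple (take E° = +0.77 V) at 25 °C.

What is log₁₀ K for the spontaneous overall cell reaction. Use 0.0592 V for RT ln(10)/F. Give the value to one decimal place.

18.2

Cathode: Fe³⁺/Fe²⁺; anode: Tl⁺/Tl. E°cell = +1.08 V, n = 1.
log K = nE°cell / 0.0592 = (1)(+1.08) / 0.0592 = 18.2.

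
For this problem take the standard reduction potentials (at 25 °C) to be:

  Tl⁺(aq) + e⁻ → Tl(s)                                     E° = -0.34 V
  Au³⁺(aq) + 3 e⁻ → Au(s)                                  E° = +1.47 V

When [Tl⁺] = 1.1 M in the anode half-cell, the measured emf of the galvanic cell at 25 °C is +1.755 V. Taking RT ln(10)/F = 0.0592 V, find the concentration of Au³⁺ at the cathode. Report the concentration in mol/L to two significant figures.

Au³⁺/Au is the cathode, Tl⁺/Tl the anode: E°cell = +1.81 V, n = 3.
Overall reaction: Au³⁺(aq) + 3 Tl(s) → Au(s) + 3 Tl⁺(aq); Q = [Tl⁺]^3/[Au³⁺]^1.
From E = E° − (0.0592/n) log Q: log Q = (E° − E)·n/0.0592 = (+1.81 − (+1.755))·3/0.0592 = 2.7872.
So 1·log[Au³⁺] = 3·log(1.1) − log Q = 0.1242 − (2.7872) = -2.6630; [Au³⁺] = 10^(-2.6630) ≈ 0.0022 M.

0.0022 M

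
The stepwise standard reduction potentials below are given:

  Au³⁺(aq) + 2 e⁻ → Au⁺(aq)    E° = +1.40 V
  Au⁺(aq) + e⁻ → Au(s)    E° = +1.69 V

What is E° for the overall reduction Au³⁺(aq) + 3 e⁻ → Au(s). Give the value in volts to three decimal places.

+1.497 V

Since ΔG° = −nFE° is additive over sequential reductions, n₃E°₃ = n₁E°₁ + n₂E°₂.
E°₃ = (2×+1.40 + 1×+1.69) / 3 = (+4.490) / 3 = +1.497 V.
Simply averaging or adding the two E° values would be wrong; the electron-weighted sum is required.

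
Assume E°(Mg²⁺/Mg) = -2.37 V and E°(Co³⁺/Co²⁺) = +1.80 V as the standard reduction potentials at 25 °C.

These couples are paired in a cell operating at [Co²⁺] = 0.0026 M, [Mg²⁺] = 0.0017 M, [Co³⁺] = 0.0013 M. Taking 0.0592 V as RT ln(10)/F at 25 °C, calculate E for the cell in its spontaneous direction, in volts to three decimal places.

+4.234 V

Co³⁺/Co²⁺ is the cathode (higher E°), Mg²⁺/Mg the anode: E°cell = +1.80 − (-2.37) = +4.17 V, n = 2.
Overall: 2 Co³⁺(aq) + Mg(s) → 2 Co²⁺(aq) + Mg²⁺(aq)
Q = [Co²⁺]^2·[Mg²⁺] / ([Co³⁺]^2); log Q = -2.167.
E = E° − (0.0592/n) log Q = +4.17 − (0.0592/2)(-2.167) = +4.234 V.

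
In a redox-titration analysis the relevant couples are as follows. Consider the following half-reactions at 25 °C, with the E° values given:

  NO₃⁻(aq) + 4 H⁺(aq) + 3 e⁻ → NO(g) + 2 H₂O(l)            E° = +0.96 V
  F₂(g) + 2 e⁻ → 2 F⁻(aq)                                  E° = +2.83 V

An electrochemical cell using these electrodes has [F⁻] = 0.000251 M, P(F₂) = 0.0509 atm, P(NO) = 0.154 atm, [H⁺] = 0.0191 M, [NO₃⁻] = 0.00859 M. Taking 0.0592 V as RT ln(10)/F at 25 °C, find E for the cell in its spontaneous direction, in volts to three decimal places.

F₂/F⁻ is the cathode (higher E°), NO₃⁻/NO the anode: E°cell = +2.83 − (+0.96) = +1.87 V, n = 6.
Overall: 3 F₂(g) + 2 NO(g) + 4 H₂O(l) → 6 F⁻(aq) + 2 NO₃⁻(aq) + 8 H⁺(aq)
Q = [F⁻]^6·[NO₃⁻]^2·[H⁺]^8 / (P(F₂)^3·P(NO)^2); log Q = -33.981.
E = E° − (0.0592/n) log Q = +1.87 − (0.0592/6)(-33.981) = +2.205 V.

+2.205 V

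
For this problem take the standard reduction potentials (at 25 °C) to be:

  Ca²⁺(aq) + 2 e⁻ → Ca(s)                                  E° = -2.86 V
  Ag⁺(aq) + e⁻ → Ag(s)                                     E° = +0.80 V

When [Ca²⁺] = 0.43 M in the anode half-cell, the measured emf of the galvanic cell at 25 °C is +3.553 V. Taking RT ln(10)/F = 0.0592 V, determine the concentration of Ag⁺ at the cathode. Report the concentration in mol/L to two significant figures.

Ag⁺/Ag is the cathode, Ca²⁺/Ca the anode: E°cell = +3.66 V, n = 2.
Overall reaction: 2 Ag⁺(aq) + Ca(s) → 2 Ag(s) + Ca²⁺(aq); Q = [Ca²⁺]^1/[Ag⁺]^2.
From E = E° − (0.0592/n) log Q: log Q = (E° − E)·n/0.0592 = (+3.66 − (+3.553))·2/0.0592 = 3.6149.
So 2·log[Ag⁺] = 1·log(0.43) − log Q = -0.3665 − (3.6149) = -3.9814; log[Ag⁺] = -3.9814 / 2 = -1.9907; [Ag⁺] = 10^(-1.9907) ≈ 0.010 M.

0.010 M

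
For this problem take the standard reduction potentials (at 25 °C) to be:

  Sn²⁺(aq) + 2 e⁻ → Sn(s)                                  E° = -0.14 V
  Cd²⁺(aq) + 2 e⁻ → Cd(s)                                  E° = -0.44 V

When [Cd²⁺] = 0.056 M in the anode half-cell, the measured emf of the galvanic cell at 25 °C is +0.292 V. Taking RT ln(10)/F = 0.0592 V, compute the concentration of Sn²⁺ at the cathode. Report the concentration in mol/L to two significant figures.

Sn²⁺/Sn is the cathode, Cd²⁺/Cd the anode: E°cell = +0.30 V, n = 2.
Overall reaction: Sn²⁺(aq) + Cd(s) → Sn(s) + Cd²⁺(aq); Q = [Cd²⁺]^1/[Sn²⁺]^1.
From E = E° − (0.0592/n) log Q: log Q = (E° − E)·n/0.0592 = (+0.30 − (+0.292))·2/0.0592 = 0.2703.
So 1·log[Sn²⁺] = 1·log(0.056) − log Q = -1.2518 − (0.2703) = -1.5221; [Sn²⁺] = 10^(-1.5221) ≈ 0.030 M.

0.030 M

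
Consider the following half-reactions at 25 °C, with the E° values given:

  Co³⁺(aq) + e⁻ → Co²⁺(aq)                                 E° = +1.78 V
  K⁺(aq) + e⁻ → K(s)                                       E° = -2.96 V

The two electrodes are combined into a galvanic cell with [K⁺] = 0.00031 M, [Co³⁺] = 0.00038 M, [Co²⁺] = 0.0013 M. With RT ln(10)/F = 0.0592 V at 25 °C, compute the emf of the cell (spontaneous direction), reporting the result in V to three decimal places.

Co³⁺/Co²⁺ is the cathode (higher E°), K⁺/K the anode: E°cell = +1.78 − (-2.96) = +4.74 V, n = 1.
Overall: Co³⁺(aq) + K(s) → Co²⁺(aq) + K⁺(aq)
Q = [Co²⁺]·[K⁺] / ([Co³⁺]); log Q = -2.974.
E = E° − (0.0592/n) log Q = +4.74 − (0.0592/1)(-2.974) = +4.916 V.

+4.916 V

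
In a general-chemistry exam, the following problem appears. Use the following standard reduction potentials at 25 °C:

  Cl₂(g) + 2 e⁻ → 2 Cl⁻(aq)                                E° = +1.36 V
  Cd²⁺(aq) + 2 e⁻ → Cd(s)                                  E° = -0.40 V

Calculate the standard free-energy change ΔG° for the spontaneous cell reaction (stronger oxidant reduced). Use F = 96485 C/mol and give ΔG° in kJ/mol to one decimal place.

Cl₂/Cl⁻ (E° = +1.36 V) is the cathode; Cd²⁺/Cd (E° = -0.40 V) is the anode, so E°cell = +1.76 V.
Balancing electrons gives n = 2 (lcm of 2 and 2).
ΔG° = −nFE° = −(2)(96485)(+1.76) = -339,627 J = -339.6 kJ/mol.

-339.6 kJ/mol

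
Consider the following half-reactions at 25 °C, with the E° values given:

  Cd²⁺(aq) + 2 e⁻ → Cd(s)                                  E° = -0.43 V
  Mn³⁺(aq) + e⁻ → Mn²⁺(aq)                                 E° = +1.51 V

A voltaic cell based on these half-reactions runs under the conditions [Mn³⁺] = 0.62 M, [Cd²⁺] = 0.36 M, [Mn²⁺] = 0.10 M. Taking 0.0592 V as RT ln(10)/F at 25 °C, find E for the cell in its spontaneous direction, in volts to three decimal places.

+2.000 V

Mn³⁺/Mn²⁺ is the cathode (higher E°), Cd²⁺/Cd the anode: E°cell = +1.51 − (-0.43) = +1.94 V, n = 2.
Overall: 2 Mn³⁺(aq) + Cd(s) → 2 Mn²⁺(aq) + Cd²⁺(aq)
Q = [Mn²⁺]^2·[Cd²⁺] / ([Mn³⁺]^2); log Q = -2.028.
E = E° − (0.0592/n) log Q = +1.94 − (0.0592/2)(-2.028) = +2.000 V.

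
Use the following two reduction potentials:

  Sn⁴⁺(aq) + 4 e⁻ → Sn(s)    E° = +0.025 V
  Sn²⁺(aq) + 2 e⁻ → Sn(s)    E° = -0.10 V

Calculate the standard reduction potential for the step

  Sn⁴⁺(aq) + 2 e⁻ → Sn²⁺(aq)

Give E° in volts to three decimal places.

+0.150 V

Sequential free energies add, so n₃E°₃ = n₁E°₁ + n₂E°₂.
With n₃ = 4, and the known step contributing 2×(-0.10) V, the unknown satisfies 2·E° = 4×(+0.025) − 2×(-0.10) = +0.300.
E° = +0.300 / 2 = +0.150 V.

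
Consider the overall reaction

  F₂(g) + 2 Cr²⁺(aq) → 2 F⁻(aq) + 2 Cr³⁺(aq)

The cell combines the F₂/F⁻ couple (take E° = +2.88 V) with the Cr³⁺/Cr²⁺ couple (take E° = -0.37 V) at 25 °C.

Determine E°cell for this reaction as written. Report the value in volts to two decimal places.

The F₂/F⁻ couple has the higher reduction potential, so it is the cathode; Cr³⁺/Cr²⁺ is oxidised at the anode.
E°cell = E°(cathode) − E°(anode) = (+2.88) − (-0.37) = +3.25 V.

+3.25 V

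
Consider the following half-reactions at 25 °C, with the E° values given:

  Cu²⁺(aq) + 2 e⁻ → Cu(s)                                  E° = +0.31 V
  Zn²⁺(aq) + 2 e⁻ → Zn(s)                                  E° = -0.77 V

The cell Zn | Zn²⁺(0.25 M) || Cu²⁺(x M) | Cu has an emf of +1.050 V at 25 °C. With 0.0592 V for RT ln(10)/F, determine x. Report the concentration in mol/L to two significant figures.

Cu²⁺/Cu is the cathode, Zn²⁺/Zn the anode: E°cell = +1.08 V, n = 2.
Overall reaction: Cu²⁺(aq) + Zn(s) → Cu(s) + Zn²⁺(aq); Q = [Zn²⁺]^1/[Cu²⁺]^1.
From E = E° − (0.0592/n) log Q: log Q = (E° − E)·n/0.0592 = (+1.08 − (+1.050))·2/0.0592 = 1.0135.
So 1·log[Cu²⁺] = 1·log(0.25) − log Q = -0.6021 − (1.0135) = -1.6156; [Cu²⁺] = 10^(-1.6156) ≈ 0.024 M.

0.024 M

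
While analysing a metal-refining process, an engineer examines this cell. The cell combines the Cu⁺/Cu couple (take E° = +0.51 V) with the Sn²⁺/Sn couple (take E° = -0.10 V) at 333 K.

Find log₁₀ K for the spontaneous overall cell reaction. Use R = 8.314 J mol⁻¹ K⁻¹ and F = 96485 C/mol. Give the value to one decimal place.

18.5

Cathode: Cu⁺/Cu; anode: Sn²⁺/Sn. E°cell = (+0.51) − (-0.10) = +0.61 V, with n = 2.
ΔG° = −nFE° = −RT ln K, so ln K = nFE°/(RT) = (2)(96485)(+0.61) / ((8.314)(333)) = 42.517.
log₁₀ K = 42.517 / ln 10 = 18.5.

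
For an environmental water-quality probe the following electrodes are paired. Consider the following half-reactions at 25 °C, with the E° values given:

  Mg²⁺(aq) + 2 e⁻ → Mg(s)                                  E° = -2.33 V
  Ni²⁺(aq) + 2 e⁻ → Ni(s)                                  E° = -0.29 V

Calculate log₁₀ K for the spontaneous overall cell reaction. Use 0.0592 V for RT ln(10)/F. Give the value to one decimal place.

68.9

Cathode: Ni²⁺/Ni; anode: Mg²⁺/Mg. E°cell = +2.04 V, n = 2.
log K = nE°cell / 0.0592 = (2)(+2.04) / 0.0592 = 68.9.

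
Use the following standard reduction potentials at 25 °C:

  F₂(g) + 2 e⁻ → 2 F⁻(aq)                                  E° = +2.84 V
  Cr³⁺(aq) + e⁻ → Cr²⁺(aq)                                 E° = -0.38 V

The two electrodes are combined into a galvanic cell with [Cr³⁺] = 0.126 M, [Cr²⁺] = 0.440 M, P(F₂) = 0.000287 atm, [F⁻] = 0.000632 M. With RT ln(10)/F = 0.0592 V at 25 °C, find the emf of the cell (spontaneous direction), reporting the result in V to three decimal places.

+3.337 V

F₂/F⁻ is the cathode (higher E°), Cr³⁺/Cr²⁺ the anode: E°cell = +2.84 − (-0.38) = +3.22 V, n = 2.
Overall: F₂(g) + 2 Cr²⁺(aq) → 2 F⁻(aq) + 2 Cr³⁺(aq)
Q = [F⁻]^2·[Cr³⁺]^2 / (P(F₂)·[Cr²⁺]^2); log Q = -3.943.
E = E° − (0.0592/n) log Q = +3.22 − (0.0592/2)(-3.943) = +3.337 V.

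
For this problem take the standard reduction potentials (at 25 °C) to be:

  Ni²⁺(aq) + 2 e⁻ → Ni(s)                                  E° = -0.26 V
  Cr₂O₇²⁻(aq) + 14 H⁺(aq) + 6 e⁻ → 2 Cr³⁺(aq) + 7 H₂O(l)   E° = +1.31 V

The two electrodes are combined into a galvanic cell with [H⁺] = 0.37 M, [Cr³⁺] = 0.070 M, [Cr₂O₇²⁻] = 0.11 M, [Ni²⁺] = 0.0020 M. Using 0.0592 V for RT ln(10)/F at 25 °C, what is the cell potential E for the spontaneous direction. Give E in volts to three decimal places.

+1.604 V

Cr₂O₇²⁻/Cr³⁺ is the cathode (higher E°), Ni²⁺/Ni the anode: E°cell = +1.31 − (-0.26) = +1.57 V, n = 6.
Overall: Cr₂O₇²⁻(aq) + 14 H⁺(aq) + 3 Ni(s) → 2 Cr³⁺(aq) + 7 H₂O(l) + 3 Ni²⁺(aq)
Q = [Cr³⁺]^2·[Ni²⁺]^3 / ([Cr₂O₇²⁻]·[H⁺]^14); log Q = -3.403.
E = E° − (0.0592/n) log Q = +1.57 − (0.0592/6)(-3.403) = +1.604 V.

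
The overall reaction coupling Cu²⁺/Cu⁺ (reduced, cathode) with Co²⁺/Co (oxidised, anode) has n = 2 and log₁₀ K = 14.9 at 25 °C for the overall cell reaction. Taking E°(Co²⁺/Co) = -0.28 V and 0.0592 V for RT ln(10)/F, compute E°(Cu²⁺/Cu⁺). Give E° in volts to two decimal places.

E°cell = (0.0592/n)·log K = (0.0592/2)(14.9) = +0.441 V.
Since Cu²⁺/Cu⁺ is the cathode and Co²⁺/Co the anode, E°cell = E°(Cu²⁺/Cu⁺) − E°(Co²⁺/Co).
So E°(Cu²⁺/Cu⁺) = E°cell + E°(Co²⁺/Co) = +0.441 + (-0.28) = +0.16 V.

+0.16 V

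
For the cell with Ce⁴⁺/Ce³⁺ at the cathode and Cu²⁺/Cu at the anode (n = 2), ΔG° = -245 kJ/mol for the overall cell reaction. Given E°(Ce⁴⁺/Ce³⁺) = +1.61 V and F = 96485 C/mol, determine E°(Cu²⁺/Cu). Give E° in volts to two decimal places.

+0.34 V

E°cell = −ΔG°/(nF) = −(-245×10³)/((2)(96485)) = +1.270 V.
Since Ce⁴⁺/Ce³⁺ is the cathode and Cu²⁺/Cu the anode, E°cell = E°(Ce⁴⁺/Ce³⁺) − E°(Cu²⁺/Cu).
So E°(Cu²⁺/Cu) = E°(Ce⁴⁺/Ce³⁺) − E°cell = (+1.61) − (+1.270) = +0.34 V.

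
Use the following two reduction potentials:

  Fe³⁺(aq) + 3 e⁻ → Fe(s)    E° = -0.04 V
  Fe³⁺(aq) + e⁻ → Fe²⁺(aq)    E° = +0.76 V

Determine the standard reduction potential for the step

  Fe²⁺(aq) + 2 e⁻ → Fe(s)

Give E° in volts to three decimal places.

Sequential free energies add, so n₃E°₃ = n₁E°₁ + n₂E°₂.
With n₃ = 3, and the known step contributing 1×(+0.76) V, the unknown satisfies 2·E° = 3×(-0.04) − 1×(+0.76) = -0.880.
E° = -0.880 / 2 = -0.440 V.

-0.440 V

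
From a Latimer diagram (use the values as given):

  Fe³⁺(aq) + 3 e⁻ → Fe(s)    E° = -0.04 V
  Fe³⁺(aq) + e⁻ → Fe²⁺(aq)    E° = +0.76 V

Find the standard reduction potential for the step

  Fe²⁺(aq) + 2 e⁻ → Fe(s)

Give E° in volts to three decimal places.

Sequential free energies add, so n₃E°₃ = n₁E°₁ + n₂E°₂.
With n₃ = 3, and the known step contributing 1×(+0.76) V, the unknown satisfies 2·E° = 3×(-0.04) − 1×(+0.76) = -0.880.
E° = -0.880 / 2 = -0.440 V.

-0.440 V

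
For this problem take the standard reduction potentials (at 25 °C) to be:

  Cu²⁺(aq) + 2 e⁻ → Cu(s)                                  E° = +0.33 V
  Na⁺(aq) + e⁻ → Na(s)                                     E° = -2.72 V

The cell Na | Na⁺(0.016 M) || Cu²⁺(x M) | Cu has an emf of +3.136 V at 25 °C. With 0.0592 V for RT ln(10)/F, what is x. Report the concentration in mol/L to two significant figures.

0.21 M

Cu²⁺/Cu is the cathode, Na⁺/Na the anode: E°cell = +3.05 V, n = 2.
Overall reaction: Cu²⁺(aq) + 2 Na(s) → Cu(s) + 2 Na⁺(aq); Q = [Na⁺]^2/[Cu²⁺]^1.
From E = E° − (0.0592/n) log Q: log Q = (E° − E)·n/0.0592 = (+3.05 − (+3.136))·2/0.0592 = -2.9054.
So 1·log[Cu²⁺] = 2·log(0.016) − log Q = -3.5918 − (-2.9054) = -0.6864; [Cu²⁺] = 10^(-0.6864) ≈ 0.21 M.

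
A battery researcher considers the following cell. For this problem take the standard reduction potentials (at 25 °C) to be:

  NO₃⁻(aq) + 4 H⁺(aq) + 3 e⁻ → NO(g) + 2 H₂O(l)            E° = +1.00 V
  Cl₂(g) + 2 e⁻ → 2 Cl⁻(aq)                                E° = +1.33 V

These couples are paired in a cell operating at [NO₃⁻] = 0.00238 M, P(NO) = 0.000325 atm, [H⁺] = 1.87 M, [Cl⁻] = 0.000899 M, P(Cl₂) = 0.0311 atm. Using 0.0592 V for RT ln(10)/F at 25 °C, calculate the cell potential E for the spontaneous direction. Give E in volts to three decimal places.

+0.427 V

Cl₂/Cl⁻ is the cathode (higher E°), NO₃⁻/NO the anode: E°cell = +1.33 − (+1.00) = +0.33 V, n = 6.
Overall: 3 Cl₂(g) + 2 NO(g) + 4 H₂O(l) → 6 Cl⁻(aq) + 2 NO₃⁻(aq) + 8 H⁺(aq)
Q = [Cl⁻]^6·[NO₃⁻]^2·[H⁺]^8 / (P(Cl₂)^3·P(NO)^2); log Q = -9.852.
E = E° − (0.0592/n) log Q = +0.33 − (0.0592/6)(-9.852) = +0.427 V.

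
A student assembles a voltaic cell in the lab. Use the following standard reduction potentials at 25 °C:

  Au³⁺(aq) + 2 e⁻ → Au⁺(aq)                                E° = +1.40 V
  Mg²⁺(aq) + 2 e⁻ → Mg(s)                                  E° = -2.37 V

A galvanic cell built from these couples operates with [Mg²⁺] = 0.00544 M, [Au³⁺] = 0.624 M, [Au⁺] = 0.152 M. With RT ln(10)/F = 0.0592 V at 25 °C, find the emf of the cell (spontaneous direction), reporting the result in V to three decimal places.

Au³⁺/Au⁺ is the cathode (higher E°), Mg²⁺/Mg the anode: E°cell = +1.40 − (-2.37) = +3.77 V, n = 2.
Overall: Au³⁺(aq) + Mg(s) → Au⁺(aq) + Mg²⁺(aq)
Q = [Au⁺]·[Mg²⁺] / ([Au³⁺]); log Q = -2.878.
E = E° − (0.0592/n) log Q = +3.77 − (0.0592/2)(-2.878) = +3.855 V.

+3.855 V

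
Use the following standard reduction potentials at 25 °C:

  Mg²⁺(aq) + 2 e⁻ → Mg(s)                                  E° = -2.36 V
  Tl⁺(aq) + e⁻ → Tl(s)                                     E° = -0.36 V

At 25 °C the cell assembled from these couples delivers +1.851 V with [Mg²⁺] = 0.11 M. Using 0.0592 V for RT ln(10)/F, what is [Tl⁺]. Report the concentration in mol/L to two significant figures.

0.0010 M

Tl⁺/Tl is the cathode, Mg²⁺/Mg the anode: E°cell = +2.00 V, n = 2.
Overall reaction: 2 Tl⁺(aq) + Mg(s) → 2 Tl(s) + Mg²⁺(aq); Q = [Mg²⁺]^1/[Tl⁺]^2.
From E = E° − (0.0592/n) log Q: log Q = (E° − E)·n/0.0592 = (+2.00 − (+1.851))·2/0.0592 = 5.0338.
So 2·log[Tl⁺] = 1·log(0.11) − log Q = -0.9586 − (5.0338) = -5.9924; log[Tl⁺] = -5.9924 / 2 = -2.9962; [Tl⁺] = 10^(-2.9962) ≈ 0.0010 M.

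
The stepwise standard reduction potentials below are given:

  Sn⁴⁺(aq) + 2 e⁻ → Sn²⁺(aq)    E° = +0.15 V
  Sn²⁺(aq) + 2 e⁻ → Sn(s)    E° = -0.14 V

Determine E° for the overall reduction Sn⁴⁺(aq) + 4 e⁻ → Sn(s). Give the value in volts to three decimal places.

Adding the free-energy changes (−nFE°) of the two steps gives −n₃FE°₃ = −n₁FE°₁ − n₂FE°₂.
E°₃ = (2×+0.15 + 2×-0.14) / 4 = (+0.020) / 4 = +0.005 V.

+0.005 V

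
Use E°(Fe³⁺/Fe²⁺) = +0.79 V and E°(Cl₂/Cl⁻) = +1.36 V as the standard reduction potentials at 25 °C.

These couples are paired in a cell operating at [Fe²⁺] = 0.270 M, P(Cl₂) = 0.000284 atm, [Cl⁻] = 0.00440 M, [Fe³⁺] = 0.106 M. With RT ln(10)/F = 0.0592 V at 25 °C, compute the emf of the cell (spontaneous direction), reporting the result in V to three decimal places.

+0.629 V

Cl₂/Cl⁻ is the cathode (higher E°), Fe³⁺/Fe²⁺ the anode: E°cell = +1.36 − (+0.79) = +0.57 V, n = 2.
Overall: Cl₂(g) + 2 Fe²⁺(aq) → 2 Cl⁻(aq) + 2 Fe³⁺(aq)
Q = [Cl⁻]^2·[Fe³⁺]^2 / (P(Cl₂)·[Fe²⁺]^2); log Q = -1.979.
E = E° − (0.0592/n) log Q = +0.57 − (0.0592/2)(-1.979) = +0.629 V.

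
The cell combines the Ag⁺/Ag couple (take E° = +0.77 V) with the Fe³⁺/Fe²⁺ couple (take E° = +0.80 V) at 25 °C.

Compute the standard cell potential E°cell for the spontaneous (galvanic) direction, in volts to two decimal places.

The Fe³⁺/Fe²⁺ couple has the higher reduction potential, so it is the cathode; Ag⁺/Ag is oxidised at the anode.
E°cell = E°(cathode) − E°(anode) = (+0.80) − (+0.77) = +0.03 V.

+0.03 V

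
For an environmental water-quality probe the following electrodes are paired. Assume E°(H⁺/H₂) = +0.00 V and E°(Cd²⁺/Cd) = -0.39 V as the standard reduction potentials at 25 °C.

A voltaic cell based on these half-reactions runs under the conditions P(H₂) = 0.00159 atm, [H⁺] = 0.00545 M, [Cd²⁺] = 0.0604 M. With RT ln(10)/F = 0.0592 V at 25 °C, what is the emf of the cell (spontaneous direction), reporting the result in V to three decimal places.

+0.375 V

H⁺/H₂ is the cathode (higher E°), Cd²⁺/Cd the anode: E°cell = +0.00 − (-0.39) = +0.39 V, n = 2.
Overall: 2 H⁺(aq) + Cd(s) → H₂(g) + Cd²⁺(aq)
Q = P(H₂)·[Cd²⁺] / ([H⁺]^2); log Q = 0.510.
E = E° − (0.0592/n) log Q = +0.39 − (0.0592/2)(0.510) = +0.375 V.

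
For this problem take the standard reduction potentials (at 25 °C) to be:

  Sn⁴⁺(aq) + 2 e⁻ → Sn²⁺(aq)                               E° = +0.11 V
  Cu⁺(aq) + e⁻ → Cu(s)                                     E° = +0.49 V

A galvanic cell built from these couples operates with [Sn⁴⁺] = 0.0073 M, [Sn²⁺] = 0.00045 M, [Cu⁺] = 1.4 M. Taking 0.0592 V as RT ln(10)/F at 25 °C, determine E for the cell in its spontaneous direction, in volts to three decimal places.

Cu⁺/Cu is the cathode (higher E°), Sn⁴⁺/Sn²⁺ the anode: E°cell = +0.49 − (+0.11) = +0.38 V, n = 2.
Overall: 2 Cu⁺(aq) + Sn²⁺(aq) → 2 Cu(s) + Sn⁴⁺(aq)
Q = [Sn⁴⁺] / ([Cu⁺]^2·[Sn²⁺]); log Q = 0.918.
E = E° − (0.0592/n) log Q = +0.38 − (0.0592/2)(0.918) = +0.353 V.

+0.353 V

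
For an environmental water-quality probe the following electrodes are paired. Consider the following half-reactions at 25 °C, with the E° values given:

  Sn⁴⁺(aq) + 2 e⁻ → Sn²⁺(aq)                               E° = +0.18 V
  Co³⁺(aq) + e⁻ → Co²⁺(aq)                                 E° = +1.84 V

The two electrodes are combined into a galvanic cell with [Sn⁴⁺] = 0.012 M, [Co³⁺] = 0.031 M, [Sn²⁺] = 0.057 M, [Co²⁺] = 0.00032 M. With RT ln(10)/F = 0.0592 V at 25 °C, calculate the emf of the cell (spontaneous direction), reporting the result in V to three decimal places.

Co³⁺/Co²⁺ is the cathode (higher E°), Sn⁴⁺/Sn²⁺ the anode: E°cell = +1.84 − (+0.18) = +1.66 V, n = 2.
Overall: 2 Co³⁺(aq) + Sn²⁺(aq) → 2 Co²⁺(aq) + Sn⁴⁺(aq)
Q = [Co²⁺]^2·[Sn⁴⁺] / ([Co³⁺]^2·[Sn²⁺]); log Q = -4.649.
E = E° − (0.0592/n) log Q = +1.66 − (0.0592/2)(-4.649) = +1.798 V.

+1.798 V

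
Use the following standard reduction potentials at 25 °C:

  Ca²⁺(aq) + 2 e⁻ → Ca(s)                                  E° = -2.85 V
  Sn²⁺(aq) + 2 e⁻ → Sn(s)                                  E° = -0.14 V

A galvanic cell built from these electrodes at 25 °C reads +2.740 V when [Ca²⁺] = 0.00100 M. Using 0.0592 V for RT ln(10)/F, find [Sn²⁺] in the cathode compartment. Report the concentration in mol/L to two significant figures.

Sn²⁺/Sn is the cathode, Ca²⁺/Ca the anode: E°cell = +2.71 V, n = 2.
Overall reaction: Sn²⁺(aq) + Ca(s) → Sn(s) + Ca²⁺(aq); Q = [Ca²⁺]^1/[Sn²⁺]^1.
From E = E° − (0.0592/n) log Q: log Q = (E° − E)·n/0.0592 = (+2.71 − (+2.740))·2/0.0592 = -1.0135.
So 1·log[Sn²⁺] = 1·log(0.001) − log Q = -3.0000 − (-1.0135) = -1.9865; [Sn²⁺] = 10^(-1.9865) ≈ 0.010 M.

0.010 M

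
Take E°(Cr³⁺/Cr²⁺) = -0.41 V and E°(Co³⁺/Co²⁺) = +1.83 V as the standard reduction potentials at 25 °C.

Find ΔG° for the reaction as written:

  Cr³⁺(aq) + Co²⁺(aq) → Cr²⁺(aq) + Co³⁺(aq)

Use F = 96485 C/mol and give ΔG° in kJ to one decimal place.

As written, Cr³⁺/Cr²⁺ is reduced (cathode) and Co³⁺/Co²⁺ is oxidised (anode), so E°cell = (-0.41) − (+1.83) = -2.24 V.
Balancing electrons gives n = 1.
ΔG° = −nFE° = −(1)(96485)(-2.24) = 216,126 J = +216.1 kJ.

+216.1 kJ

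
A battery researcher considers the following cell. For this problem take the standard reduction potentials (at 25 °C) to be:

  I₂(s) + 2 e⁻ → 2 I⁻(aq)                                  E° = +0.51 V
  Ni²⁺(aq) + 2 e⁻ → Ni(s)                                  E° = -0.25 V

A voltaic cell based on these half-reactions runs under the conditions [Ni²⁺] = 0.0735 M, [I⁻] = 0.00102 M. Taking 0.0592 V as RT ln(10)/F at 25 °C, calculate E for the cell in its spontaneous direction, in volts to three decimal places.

I₂/I⁻ is the cathode (higher E°), Ni²⁺/Ni the anode: E°cell = +0.51 − (-0.25) = +0.76 V, n = 2.
Overall: I₂(s) + Ni(s) → 2 I⁻(aq) + Ni²⁺(aq)
Q = [I⁻]^2·[Ni²⁺]; log Q = -7.117.
E = E° − (0.0592/n) log Q = +0.76 − (0.0592/2)(-7.117) = +0.971 V.

+0.971 V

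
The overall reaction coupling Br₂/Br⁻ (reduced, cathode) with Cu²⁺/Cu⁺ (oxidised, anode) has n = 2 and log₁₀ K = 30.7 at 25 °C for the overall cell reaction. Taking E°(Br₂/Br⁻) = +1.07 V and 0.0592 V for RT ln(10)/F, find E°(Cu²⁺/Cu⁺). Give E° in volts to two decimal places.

E°cell = (0.0592/n)·log K = (0.0592/2)(30.7) = +0.909 V.
Since Br₂/Br⁻ is the cathode and Cu²⁺/Cu⁺ the anode, E°cell = E°(Br₂/Br⁻) − E°(Cu²⁺/Cu⁺).
So E°(Cu²⁺/Cu⁺) = E°(Br₂/Br⁻) − E°cell = (+1.07) − (+0.909) = +0.16 V.

+0.16 V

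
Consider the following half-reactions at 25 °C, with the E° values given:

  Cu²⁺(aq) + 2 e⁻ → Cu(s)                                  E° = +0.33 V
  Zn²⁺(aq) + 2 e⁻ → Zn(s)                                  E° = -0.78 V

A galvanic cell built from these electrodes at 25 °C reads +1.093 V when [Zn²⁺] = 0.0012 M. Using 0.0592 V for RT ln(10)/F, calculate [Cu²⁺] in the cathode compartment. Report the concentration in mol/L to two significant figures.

Cu²⁺/Cu is the cathode, Zn²⁺/Zn the anode: E°cell = +1.11 V, n = 2.
Overall reaction: Cu²⁺(aq) + Zn(s) → Cu(s) + Zn²⁺(aq); Q = [Zn²⁺]^1/[Cu²⁺]^1.
From E = E° − (0.0592/n) log Q: log Q = (E° − E)·n/0.0592 = (+1.11 − (+1.093))·2/0.0592 = 0.5743.
So 1·log[Cu²⁺] = 1·log(0.0012) − log Q = -2.9208 − (0.5743) = -3.4951; [Cu²⁺] = 10^(-3.4951) ≈ 0.00032 M.

0.00032 M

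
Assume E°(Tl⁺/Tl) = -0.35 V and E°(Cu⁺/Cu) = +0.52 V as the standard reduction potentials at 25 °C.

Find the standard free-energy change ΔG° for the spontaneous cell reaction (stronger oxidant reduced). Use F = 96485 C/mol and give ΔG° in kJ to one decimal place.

-83.9 kJ

Cu⁺/Cu (E° = +0.52 V) is the cathode; Tl⁺/Tl (E° = -0.35 V) is the anode, so E°cell = +0.87 V.
Balancing electrons gives n = 1 (lcm of 1 and 1).
ΔG° = −nFE° = −(1)(96485)(+0.87) = -83,942 J = -83.9 kJ.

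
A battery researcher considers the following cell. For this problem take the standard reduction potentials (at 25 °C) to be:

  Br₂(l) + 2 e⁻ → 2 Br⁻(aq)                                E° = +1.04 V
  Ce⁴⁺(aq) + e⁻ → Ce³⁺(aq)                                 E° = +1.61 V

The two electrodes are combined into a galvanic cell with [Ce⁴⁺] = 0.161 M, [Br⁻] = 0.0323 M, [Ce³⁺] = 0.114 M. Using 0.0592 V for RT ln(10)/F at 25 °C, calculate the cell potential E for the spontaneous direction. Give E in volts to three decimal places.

Ce⁴⁺/Ce³⁺ is the cathode (higher E°), Br₂/Br⁻ the anode: E°cell = +1.61 − (+1.04) = +0.57 V, n = 2.
Overall: 2 Ce⁴⁺(aq) + 2 Br⁻(aq) → 2 Ce³⁺(aq) + Br₂(l)
Q = [Ce³⁺]^2 / ([Ce⁴⁺]^2·[Br⁻]^2); log Q = 2.682.
E = E° − (0.0592/n) log Q = +0.57 − (0.0592/2)(2.682) = +0.491 V.

+0.491 V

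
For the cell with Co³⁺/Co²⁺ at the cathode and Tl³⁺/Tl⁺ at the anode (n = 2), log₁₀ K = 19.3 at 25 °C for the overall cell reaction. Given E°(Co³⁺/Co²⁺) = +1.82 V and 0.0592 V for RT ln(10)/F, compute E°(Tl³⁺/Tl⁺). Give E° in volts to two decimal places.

E°cell = (0.0592/n)·log K = (0.0592/2)(19.3) = +0.571 V.
Since Co³⁺/Co²⁺ is the cathode and Tl³⁺/Tl⁺ the anode, E°cell = E°(Co³⁺/Co²⁺) − E°(Tl³⁺/Tl⁺).
So E°(Tl³⁺/Tl⁺) = E°(Co³⁺/Co²⁺) − E°cell = (+1.82) − (+0.571) = +1.25 V.

+1.25 V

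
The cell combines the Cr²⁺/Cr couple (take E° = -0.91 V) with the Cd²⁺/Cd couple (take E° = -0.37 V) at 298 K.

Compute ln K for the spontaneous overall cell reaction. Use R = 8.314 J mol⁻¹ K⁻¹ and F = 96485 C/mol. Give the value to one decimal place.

42.1

Cathode: Cd²⁺/Cd; anode: Cr²⁺/Cr. E°cell = (-0.37) − (-0.91) = +0.54 V, with n = 2.
ΔG° = −nFE° = −RT ln K, so ln K = nFE°/(RT) = (2)(96485)(+0.54) / ((8.314)(298)) = 42.059.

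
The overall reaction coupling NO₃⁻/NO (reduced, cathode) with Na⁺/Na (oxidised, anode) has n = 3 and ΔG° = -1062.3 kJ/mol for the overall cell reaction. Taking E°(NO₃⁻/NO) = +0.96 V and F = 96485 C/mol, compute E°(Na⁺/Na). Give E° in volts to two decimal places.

-2.71 V

E°cell = −ΔG°/(nF) = −(-1062.3×10³)/((3)(96485)) = +3.670 V.
Since NO₃⁻/NO is the cathode and Na⁺/Na the anode, E°cell = E°(NO₃⁻/NO) − E°(Na⁺/Na).
So E°(Na⁺/Na) = E°(NO₃⁻/NO) − E°cell = (+0.96) − (+3.670) = -2.71 V.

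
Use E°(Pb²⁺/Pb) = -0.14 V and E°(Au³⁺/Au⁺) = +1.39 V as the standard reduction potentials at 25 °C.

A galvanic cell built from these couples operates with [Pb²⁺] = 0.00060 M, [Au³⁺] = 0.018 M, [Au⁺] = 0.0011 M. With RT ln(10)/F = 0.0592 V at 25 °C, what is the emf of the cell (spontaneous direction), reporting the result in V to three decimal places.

Au³⁺/Au⁺ is the cathode (higher E°), Pb²⁺/Pb the anode: E°cell = +1.39 − (-0.14) = +1.53 V, n = 2.
Overall: Au³⁺(aq) + Pb(s) → Au⁺(aq) + Pb²⁺(aq)
Q = [Au⁺]·[Pb²⁺] / ([Au³⁺]); log Q = -4.436.
E = E° − (0.0592/n) log Q = +1.53 − (0.0592/2)(-4.436) = +1.661 V.

+1.661 V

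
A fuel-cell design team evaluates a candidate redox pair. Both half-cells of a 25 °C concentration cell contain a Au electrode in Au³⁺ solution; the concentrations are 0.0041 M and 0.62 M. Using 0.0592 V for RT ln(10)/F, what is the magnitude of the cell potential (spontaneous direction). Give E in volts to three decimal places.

For a concentration cell E°cell = 0. The 0.62 M side is the cathode (reduction is favoured where [Au³⁺] is higher).
With n = 3, E = −(0.0592/3) log([Au³⁺]ₐₙ/[Au³⁺]꜀ₐₜ) = −(0.0592/3) log(0.0041/0.62) = −(0.0592/3)(-2.180) = +0.043 V.

+0.043 V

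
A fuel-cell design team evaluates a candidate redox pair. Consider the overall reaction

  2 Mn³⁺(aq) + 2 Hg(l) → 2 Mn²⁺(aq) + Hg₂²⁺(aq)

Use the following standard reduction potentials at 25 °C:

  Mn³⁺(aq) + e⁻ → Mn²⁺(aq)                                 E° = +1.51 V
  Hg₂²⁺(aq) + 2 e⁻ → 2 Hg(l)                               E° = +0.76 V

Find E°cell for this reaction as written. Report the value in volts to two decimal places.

The Mn³⁺/Mn²⁺ couple has the higher reduction potential, so it is the cathode; Hg₂²⁺/Hg is oxidised at the anode.
E°cell = E°(cathode) − E°(anode) = (+1.51) − (+0.76) = +0.75 V.

+0.75 V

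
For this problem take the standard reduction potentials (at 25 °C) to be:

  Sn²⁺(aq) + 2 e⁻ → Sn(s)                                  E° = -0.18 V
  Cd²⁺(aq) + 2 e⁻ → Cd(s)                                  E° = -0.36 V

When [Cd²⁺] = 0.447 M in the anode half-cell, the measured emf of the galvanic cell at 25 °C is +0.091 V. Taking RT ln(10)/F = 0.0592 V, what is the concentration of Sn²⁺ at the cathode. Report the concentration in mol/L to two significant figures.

0.00044 M

Sn²⁺/Sn is the cathode, Cd²⁺/Cd the anode: E°cell = +0.18 V, n = 2.
Overall reaction: Sn²⁺(aq) + Cd(s) → Sn(s) + Cd²⁺(aq); Q = [Cd²⁺]^1/[Sn²⁺]^1.
From E = E° − (0.0592/n) log Q: log Q = (E° − E)·n/0.0592 = (+0.18 − (+0.091))·2/0.0592 = 3.0068.
So 1·log[Sn²⁺] = 1·log(0.447) − log Q = -0.3497 − (3.0068) = -3.3565; [Sn²⁺] = 10^(-3.3565) ≈ 0.00044 M.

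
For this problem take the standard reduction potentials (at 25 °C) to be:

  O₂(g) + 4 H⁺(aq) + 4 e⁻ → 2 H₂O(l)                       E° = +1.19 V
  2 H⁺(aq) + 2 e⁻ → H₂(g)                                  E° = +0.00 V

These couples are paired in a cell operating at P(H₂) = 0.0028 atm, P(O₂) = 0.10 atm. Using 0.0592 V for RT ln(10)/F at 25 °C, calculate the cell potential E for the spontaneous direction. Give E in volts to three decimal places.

+1.100 V

O₂/H₂O is the cathode (higher E°), H⁺/H₂ the anode: E°cell = +1.19 − (+0.00) = +1.19 V, n = 4.
Overall: O₂(g) + 2 H₂(g) → 2 H₂O(l)
Q = 1 / (P(O₂)·P(H₂)^2); log Q = 6.106.
E = E° − (0.0592/n) log Q = +1.19 − (0.0592/4)(6.106) = +1.100 V.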